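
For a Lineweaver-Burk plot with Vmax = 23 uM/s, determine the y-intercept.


y-intercept = 1/Vmax
= 1/23
= 0.0435 s/uM

0.0435 s/uM


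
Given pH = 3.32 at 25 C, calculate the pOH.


pOH = 14 - pH
pOH = 14 - 3.32
pOH = 10.68

10.68


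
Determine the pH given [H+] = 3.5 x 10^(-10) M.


pH = -log10([H+])
pH = -log10(3.5 x 10^(-10))
pH = 9.4559

9.4559


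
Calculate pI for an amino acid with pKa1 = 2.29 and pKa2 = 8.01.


pI = (pKa1 + pKa2) / 2
pI = (2.29 + 8.01) / 2
pI = 5.15

5.15


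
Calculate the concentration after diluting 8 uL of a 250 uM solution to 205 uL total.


C2 = C1 * V1 / V2
C2 = 250 * 8 / 205
C2 = 9.7561 uM

9.7561 uM


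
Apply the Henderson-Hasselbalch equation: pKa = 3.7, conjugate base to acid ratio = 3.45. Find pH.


pH = pKa + log10([A-]/[HA])
pH = 3.7 + log10(3.45)
pH = 4.2378

4.2378


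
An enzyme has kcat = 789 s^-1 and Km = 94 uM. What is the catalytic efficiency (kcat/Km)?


Catalytic efficiency = kcat / Km
= 789 / 94
= 8.3936 uM^-1*s^-1

8.3936 uM^-1*s^-1


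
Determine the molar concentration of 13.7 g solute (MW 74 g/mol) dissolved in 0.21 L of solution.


C = (mass / MW) / volume
C = (13.7 / 74) / 0.21
C = 0.8816 M

0.8816 M


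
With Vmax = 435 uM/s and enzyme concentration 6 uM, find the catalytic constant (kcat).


kcat = Vmax / [E]t
kcat = 435 / 6
kcat = 72.5 s^-1

72.5 s^-1


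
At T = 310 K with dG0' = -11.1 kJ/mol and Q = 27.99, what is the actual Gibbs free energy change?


dG = dG0' + RT * ln(Q) / 1000
dG = -11.1 + 8.314 * 310 * ln(27.99) / 1000
dG = -2.5127 kJ/mol

-2.5127 kJ/mol


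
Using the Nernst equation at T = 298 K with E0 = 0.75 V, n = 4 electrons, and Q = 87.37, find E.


E = E0 - (RT/nF) * ln(Q)
E = 0.75 - (8.314 * 298 / (4 * 96485)) * ln(87.37)
E = 0.7213 V

0.7213 V


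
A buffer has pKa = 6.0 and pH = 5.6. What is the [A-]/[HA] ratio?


[A-]/[HA] = 10^(pH - pKa)
= 10^(5.6 - 6.0)
= 0.3981

0.3981


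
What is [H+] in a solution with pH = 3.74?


[H+] = 10^(-pH)
[H+] = 10^(-3.74)
[H+] = 1.820e-04 M

1.820e-04 M


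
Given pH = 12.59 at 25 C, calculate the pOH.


pOH = 14 - pH
pOH = 14 - 12.59
pOH = 1.41

1.41


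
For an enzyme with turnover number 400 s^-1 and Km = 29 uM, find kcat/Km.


Catalytic efficiency = kcat / Km
= 400 / 29
= 13.7931 uM^-1*s^-1

13.7931 uM^-1*s^-1


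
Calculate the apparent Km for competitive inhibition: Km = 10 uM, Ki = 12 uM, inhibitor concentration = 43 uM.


Km_app = Km * (1 + [I]/Ki)
Km_app = 10 * (1 + 43/12)
Km_app = 45.8333 uM

45.8333 uM


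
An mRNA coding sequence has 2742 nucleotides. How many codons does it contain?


codons = nucleotides / 3
codons = 2742 / 3 = 914

914


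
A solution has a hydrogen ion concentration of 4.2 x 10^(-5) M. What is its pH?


pH = -log10([H+])
pH = -log10(4.2 x 10^(-5))
pH = 4.3768

4.3768


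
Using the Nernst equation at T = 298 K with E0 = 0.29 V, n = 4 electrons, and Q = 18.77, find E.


E = E0 - (RT/nF) * ln(Q)
E = 0.29 - (8.314 * 298 / (4 * 96485)) * ln(18.77)
E = 0.2712 V

0.2712 V


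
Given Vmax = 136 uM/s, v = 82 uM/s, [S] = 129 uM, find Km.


Km = [S] * (Vmax - v) / v
Km = 129 * (136 - 82) / 82
Km = 84.9512 uM

84.9512 uM


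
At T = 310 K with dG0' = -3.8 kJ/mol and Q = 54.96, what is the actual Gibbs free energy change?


dG = dG0' + RT * ln(Q) / 1000
dG = -3.8 + 8.314 * 310 * ln(54.96) / 1000
dG = 6.5264 kJ/mol

6.5264 kJ/mol


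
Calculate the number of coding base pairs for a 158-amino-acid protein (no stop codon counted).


Each amino acid = 1 codon = 3 bp
bp = 158 * 3 = 474 bp

474 bp


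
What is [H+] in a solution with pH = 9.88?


[H+] = 10^(-pH)
[H+] = 10^(-9.88)
[H+] = 1.318e-10 M

1.318e-10 M


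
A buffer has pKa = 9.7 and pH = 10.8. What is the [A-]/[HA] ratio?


[A-]/[HA] = 10^(pH - pKa)
= 10^(10.8 - 9.7)
= 12.5893

12.5893


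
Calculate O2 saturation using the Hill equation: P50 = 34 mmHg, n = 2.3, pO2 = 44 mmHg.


Y = pO2^n / (P50^n + pO2^n)
Y = 44^2.3 / (34^2.3 + 44^2.3)
Y = 64.41%

64.41%


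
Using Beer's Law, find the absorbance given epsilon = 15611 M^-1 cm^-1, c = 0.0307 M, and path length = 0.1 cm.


A = epsilon * c * l
A = 15611 * 0.0307 * 0.1
A = 47.9258

47.9258


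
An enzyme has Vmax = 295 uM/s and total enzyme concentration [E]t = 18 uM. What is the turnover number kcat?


kcat = Vmax / [E]t
kcat = 295 / 18
kcat = 16.3889 s^-1

16.3889 s^-1


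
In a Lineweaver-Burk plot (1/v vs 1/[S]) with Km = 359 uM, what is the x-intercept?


x-intercept = -1/Km
= -1/359
= -0.0028 1/uM

-0.0028 1/uM


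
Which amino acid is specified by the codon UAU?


Standard genetic code lookup.
Codon UAU -> Tyr

Tyr


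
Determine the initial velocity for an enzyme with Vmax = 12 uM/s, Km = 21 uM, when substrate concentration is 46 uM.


v = Vmax * [S] / (Km + [S])
v = 12 * 46 / (21 + 46)
v = 8.2388 uM/s

8.2388 uM/s


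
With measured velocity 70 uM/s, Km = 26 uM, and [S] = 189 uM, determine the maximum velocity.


Vmax = v * (Km + [S]) / [S]
Vmax = 70 * (26 + 189) / 189
Vmax = 79.6296 uM/s

79.6296 uM/s


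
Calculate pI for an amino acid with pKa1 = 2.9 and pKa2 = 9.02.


pI = (pKa1 + pKa2) / 2
pI = (2.9 + 9.02) / 2
pI = 5.96

5.96


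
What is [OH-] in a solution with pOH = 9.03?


[OH-] = 10^(-pOH)
[OH-] = 10^(-9.03)
[OH-] = 9.333e-10 M

9.333e-10 M


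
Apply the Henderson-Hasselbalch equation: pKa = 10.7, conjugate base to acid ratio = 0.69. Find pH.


pH = pKa + log10([A-]/[HA])
pH = 10.7 + log10(0.69)
pH = 10.5388

10.5388


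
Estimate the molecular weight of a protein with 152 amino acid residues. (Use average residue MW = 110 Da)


MW = n_residues * 110 Da
MW = 152 * 110
MW = 16720 Da

16720 Da


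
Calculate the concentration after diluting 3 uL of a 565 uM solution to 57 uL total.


C2 = C1 * V1 / V2
C2 = 565 * 3 / 57
C2 = 29.7368 uM

29.7368 uM


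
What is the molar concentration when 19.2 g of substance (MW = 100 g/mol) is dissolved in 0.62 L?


C = (mass / MW) / volume
C = (19.2 / 100) / 0.62
C = 0.3097 M

0.3097 M


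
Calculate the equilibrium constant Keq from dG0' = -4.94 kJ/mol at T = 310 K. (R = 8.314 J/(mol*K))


Keq = exp(-dG0 * 1000 / (R * T))
Keq = exp(-(-4.94) * 1000 / (8.314 * 310))
Keq = 6.7985

6.7985


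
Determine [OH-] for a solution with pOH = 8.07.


[OH-] = 10^(-pOH)
[OH-] = 10^(-8.07)
[OH-] = 8.511e-09 M

8.511e-09 M


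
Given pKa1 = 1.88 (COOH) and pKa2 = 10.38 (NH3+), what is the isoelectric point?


pI = (pKa1 + pKa2) / 2
pI = (1.88 + 10.38) / 2
pI = 6.13

6.13


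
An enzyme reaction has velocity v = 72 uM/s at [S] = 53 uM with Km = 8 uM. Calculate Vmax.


Vmax = v * (Km + [S]) / [S]
Vmax = 72 * (8 + 53) / 53
Vmax = 82.8679 uM/s

82.8679 uM/s


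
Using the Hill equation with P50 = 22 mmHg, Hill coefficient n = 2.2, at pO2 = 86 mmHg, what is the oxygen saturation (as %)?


Y = pO2^n / (P50^n + pO2^n)
Y = 86^2.2 / (22^2.2 + 86^2.2)
Y = 95.25%

95.25%


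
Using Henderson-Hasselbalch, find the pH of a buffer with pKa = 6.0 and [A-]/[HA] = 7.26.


pH = pKa + log10([A-]/[HA])
pH = 6.0 + log10(7.26)
pH = 6.8609

6.8609


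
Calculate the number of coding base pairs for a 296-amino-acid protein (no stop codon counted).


Each amino acid = 1 codon = 3 bp
bp = 296 * 3 = 888 bp

888 bp


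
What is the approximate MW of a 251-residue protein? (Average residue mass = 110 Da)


MW = n_residues * 110 Da
MW = 251 * 110
MW = 27610 Da

27610 Da


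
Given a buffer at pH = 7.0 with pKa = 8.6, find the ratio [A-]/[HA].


[A-]/[HA] = 10^(pH - pKa)
= 10^(7.0 - 8.6)
= 0.0251

0.0251


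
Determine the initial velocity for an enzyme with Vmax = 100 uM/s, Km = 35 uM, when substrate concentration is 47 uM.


v = Vmax * [S] / (Km + [S])
v = 100 * 47 / (35 + 47)
v = 57.3171 uM/s

57.3171 uM/s


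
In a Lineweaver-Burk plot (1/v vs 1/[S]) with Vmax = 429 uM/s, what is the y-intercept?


y-intercept = 1/Vmax
= 1/429
= 0.0023 s/uM

0.0023 s/uM


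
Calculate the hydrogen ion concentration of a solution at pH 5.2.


[H+] = 10^(-pH)
[H+] = 10^(-5.2)
[H+] = 6.310e-06 M

6.310e-06 M


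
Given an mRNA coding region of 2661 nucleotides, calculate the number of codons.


codons = nucleotides / 3
codons = 2661 / 3 = 887

887


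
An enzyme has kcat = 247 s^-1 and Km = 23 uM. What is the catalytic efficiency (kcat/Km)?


Catalytic efficiency = kcat / Km
= 247 / 23
= 10.7391 uM^-1*s^-1

10.7391 uM^-1*s^-1


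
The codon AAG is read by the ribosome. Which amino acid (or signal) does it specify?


Standard genetic code lookup.
Codon AAG -> Lys

Lys


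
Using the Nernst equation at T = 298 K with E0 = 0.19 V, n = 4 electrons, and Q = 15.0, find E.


E = E0 - (RT/nF) * ln(Q)
E = 0.19 - (8.314 * 298 / (4 * 96485)) * ln(15.0)
E = 0.1726 V

0.1726 V


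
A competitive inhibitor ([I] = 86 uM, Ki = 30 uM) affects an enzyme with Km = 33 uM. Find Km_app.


Km_app = Km * (1 + [I]/Ki)
Km_app = 33 * (1 + 86/30)
Km_app = 127.6 uM

127.6 uM


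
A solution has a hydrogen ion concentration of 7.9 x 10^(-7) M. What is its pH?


pH = -log10([H+])
pH = -log10(7.9 x 10^(-7))
pH = 6.1024

6.1024


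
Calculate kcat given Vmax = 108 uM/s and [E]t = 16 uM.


kcat = Vmax / [E]t
kcat = 108 / 16
kcat = 6.75 s^-1

6.75 s^-1


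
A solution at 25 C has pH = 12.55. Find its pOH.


pOH = 14 - pH
pOH = 14 - 12.55
pOH = 1.45

1.45


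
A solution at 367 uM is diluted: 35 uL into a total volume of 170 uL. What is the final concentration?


C2 = C1 * V1 / V2
C2 = 367 * 35 / 170
C2 = 75.5588 uM

75.5588 uM


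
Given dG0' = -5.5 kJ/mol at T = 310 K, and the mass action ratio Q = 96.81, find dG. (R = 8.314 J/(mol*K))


dG = dG0' + RT * ln(Q) / 1000
dG = -5.5 + 8.314 * 310 * ln(96.81) / 1000
dG = 6.2855 kJ/mol

6.2855 kJ/mol


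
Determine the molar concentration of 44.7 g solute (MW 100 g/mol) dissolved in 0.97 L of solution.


C = (mass / MW) / volume
C = (44.7 / 100) / 0.97
C = 0.4608 M

0.4608 M


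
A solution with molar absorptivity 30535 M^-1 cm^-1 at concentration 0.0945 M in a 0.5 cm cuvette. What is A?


A = epsilon * c * l
A = 30535 * 0.0945 * 0.5
A = 1442.7787

1442.7787


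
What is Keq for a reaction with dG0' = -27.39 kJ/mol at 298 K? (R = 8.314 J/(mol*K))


Keq = exp(-dG0 * 1000 / (R * T))
Keq = exp(-(-27.39) * 1000 / (8.314 * 298))
Keq = 63270.7373

63270.7373


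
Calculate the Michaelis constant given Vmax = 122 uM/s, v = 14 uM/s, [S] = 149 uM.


Km = [S] * (Vmax - v) / v
Km = 149 * (122 - 14) / 14
Km = 1149.4286 uM

1149.4286 uM


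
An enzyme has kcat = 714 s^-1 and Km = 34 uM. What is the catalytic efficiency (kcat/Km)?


Catalytic efficiency = kcat / Km
= 714 / 34
= 21.0 uM^-1*s^-1

21.0 uM^-1*s^-1


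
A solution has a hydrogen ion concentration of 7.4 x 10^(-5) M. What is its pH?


pH = -log10([H+])
pH = -log10(7.4 x 10^(-5))
pH = 4.1308

4.1308


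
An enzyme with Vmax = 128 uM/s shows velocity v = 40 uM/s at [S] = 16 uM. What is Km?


Km = [S] * (Vmax - v) / v
Km = 16 * (128 - 40) / 40
Km = 35.2 uM

35.2 uM


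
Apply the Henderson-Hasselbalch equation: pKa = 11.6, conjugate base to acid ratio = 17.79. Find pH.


pH = pKa + log10([A-]/[HA])
pH = 11.6 + log10(17.79)
pH = 12.8502

12.8502


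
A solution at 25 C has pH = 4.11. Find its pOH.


pOH = 14 - pH
pOH = 14 - 4.11
pOH = 9.89

9.89


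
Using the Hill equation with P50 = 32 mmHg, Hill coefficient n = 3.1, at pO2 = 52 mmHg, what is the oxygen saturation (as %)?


Y = pO2^n / (P50^n + pO2^n)
Y = 52^3.1 / (32^3.1 + 52^3.1)
Y = 81.83%

81.83%


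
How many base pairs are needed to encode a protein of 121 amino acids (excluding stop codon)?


Each amino acid = 1 codon = 3 bp
bp = 121 * 3 = 363 bp

363 bp


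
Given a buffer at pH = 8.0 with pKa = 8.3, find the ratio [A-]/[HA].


[A-]/[HA] = 10^(pH - pKa)
= 10^(8.0 - 8.3)
= 0.5012

0.5012


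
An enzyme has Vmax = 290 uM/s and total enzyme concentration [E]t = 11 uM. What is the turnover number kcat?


kcat = Vmax / [E]t
kcat = 290 / 11
kcat = 26.3636 s^-1

26.3636 s^-1


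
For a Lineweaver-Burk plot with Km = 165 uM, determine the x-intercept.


x-intercept = -1/Km
= -1/165
= -0.0061 1/uM

-0.0061 1/uM


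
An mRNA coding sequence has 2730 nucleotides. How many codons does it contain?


codons = nucleotides / 3
codons = 2730 / 3 = 910

910


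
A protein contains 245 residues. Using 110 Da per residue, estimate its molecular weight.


MW = n_residues * 110 Da
MW = 245 * 110
MW = 26950 Da

26950 Da


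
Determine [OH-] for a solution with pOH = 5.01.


[OH-] = 10^(-pOH)
[OH-] = 10^(-5.01)
[OH-] = 9.772e-06 M

9.772e-06 M


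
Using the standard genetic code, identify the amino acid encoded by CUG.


Standard genetic code lookup.
Codon CUG -> Leu

Leu


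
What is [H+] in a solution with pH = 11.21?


[H+] = 10^(-pH)
[H+] = 10^(-11.21)
[H+] = 6.166e-12 M

6.166e-12 M


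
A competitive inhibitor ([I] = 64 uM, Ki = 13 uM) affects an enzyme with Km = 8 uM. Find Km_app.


Km_app = Km * (1 + [I]/Ki)
Km_app = 8 * (1 + 64/13)
Km_app = 47.3846 uM

47.3846 uM


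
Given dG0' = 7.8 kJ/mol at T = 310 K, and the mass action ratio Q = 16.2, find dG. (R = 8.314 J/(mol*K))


dG = dG0' + RT * ln(Q) / 1000
dG = 7.8 + 8.314 * 310 * ln(16.2) / 1000
dG = 14.9779 kJ/mol

14.9779 kJ/mol


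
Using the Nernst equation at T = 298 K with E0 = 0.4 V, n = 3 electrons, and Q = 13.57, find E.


E = E0 - (RT/nF) * ln(Q)
E = 0.4 - (8.314 * 298 / (3 * 96485)) * ln(13.57)
E = 0.3777 V

0.3777 V


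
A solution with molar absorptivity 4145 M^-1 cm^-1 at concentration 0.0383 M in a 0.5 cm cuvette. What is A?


A = epsilon * c * l
A = 4145 * 0.0383 * 0.5
A = 79.3768

79.3768


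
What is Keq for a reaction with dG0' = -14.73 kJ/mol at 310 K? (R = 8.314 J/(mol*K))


Keq = exp(-dG0 * 1000 / (R * T))
Keq = exp(-(-14.73) * 1000 / (8.314 * 310))
Keq = 303.4433

303.4433


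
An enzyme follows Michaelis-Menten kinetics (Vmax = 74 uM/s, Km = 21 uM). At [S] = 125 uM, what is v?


v = Vmax * [S] / (Km + [S])
v = 74 * 125 / (21 + 125)
v = 63.3562 uM/s

63.3562 uM/s


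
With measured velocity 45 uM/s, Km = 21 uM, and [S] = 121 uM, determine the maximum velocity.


Vmax = v * (Km + [S]) / [S]
Vmax = 45 * (21 + 121) / 121
Vmax = 52.8099 uM/s

52.8099 uM/s


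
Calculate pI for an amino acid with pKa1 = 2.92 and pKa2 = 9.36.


pI = (pKa1 + pKa2) / 2
pI = (2.92 + 9.36) / 2
pI = 6.14

6.14


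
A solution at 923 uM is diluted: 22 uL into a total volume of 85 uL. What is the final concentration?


C2 = C1 * V1 / V2
C2 = 923 * 22 / 85
C2 = 238.8941 uM

238.8941 uM


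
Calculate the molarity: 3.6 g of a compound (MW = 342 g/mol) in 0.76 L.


C = (mass / MW) / volume
C = (3.6 / 342) / 0.76
C = 0.0139 M

0.0139 M


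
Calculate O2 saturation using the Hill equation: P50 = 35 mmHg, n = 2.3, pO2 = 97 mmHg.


Y = pO2^n / (P50^n + pO2^n)
Y = 97^2.3 / (35^2.3 + 97^2.3)
Y = 91.25%

91.25%


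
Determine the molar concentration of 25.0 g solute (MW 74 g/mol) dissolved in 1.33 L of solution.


C = (mass / MW) / volume
C = (25.0 / 74) / 1.33
C = 0.254 M

0.254 M


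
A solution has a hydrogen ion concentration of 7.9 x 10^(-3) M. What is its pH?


pH = -log10([H+])
pH = -log10(7.9 x 10^(-3))
pH = 2.1024

2.1024


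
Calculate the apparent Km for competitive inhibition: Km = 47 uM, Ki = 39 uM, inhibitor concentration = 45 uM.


Km_app = Km * (1 + [I]/Ki)
Km_app = 47 * (1 + 45/39)
Km_app = 101.2308 uM

101.2308 uM


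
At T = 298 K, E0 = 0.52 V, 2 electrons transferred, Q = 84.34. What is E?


E = E0 - (RT/nF) * ln(Q)
E = 0.52 - (8.314 * 298 / (2 * 96485)) * ln(84.34)
E = 0.4631 V

0.4631 V


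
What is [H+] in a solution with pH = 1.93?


[H+] = 10^(-pH)
[H+] = 10^(-1.93)
[H+] = 0.0117 M

0.0117 M


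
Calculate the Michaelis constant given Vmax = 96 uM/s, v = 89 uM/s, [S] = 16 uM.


Km = [S] * (Vmax - v) / v
Km = 16 * (96 - 89) / 89
Km = 1.2584 uM

1.2584 uM


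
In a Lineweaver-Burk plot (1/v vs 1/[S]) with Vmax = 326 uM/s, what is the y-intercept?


y-intercept = 1/Vmax
= 1/326
= 0.0031 s/uM

0.0031 s/uM


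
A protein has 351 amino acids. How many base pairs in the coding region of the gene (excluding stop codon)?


Each amino acid = 1 codon = 3 bp
bp = 351 * 3 = 1053 bp

1053 bp


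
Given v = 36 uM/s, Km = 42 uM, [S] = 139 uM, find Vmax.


Vmax = v * (Km + [S]) / [S]
Vmax = 36 * (42 + 139) / 139
Vmax = 46.8777 uM/s

46.8777 uM/s


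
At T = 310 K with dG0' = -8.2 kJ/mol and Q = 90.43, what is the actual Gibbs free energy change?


dG = dG0' + RT * ln(Q) / 1000
dG = -8.2 + 8.314 * 310 * ln(90.43) / 1000
dG = 3.4098 kJ/mol

3.4098 kJ/mol


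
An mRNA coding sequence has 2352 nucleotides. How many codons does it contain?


codons = nucleotides / 3
codons = 2352 / 3 = 784

784


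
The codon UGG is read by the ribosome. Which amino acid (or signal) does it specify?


Standard genetic code lookup.
Codon UGG -> Trp

Trp


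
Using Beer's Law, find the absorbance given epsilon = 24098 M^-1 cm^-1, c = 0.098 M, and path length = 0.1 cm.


A = epsilon * c * l
A = 24098 * 0.098 * 0.1
A = 236.1604

236.1604


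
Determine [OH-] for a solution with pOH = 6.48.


[OH-] = 10^(-pOH)
[OH-] = 10^(-6.48)
[OH-] = 3.311e-07 M

3.311e-07 M


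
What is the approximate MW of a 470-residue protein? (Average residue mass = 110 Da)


MW = n_residues * 110 Da
MW = 470 * 110
MW = 51700 Da

51700 Da


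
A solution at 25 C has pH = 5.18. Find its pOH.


pOH = 14 - pH
pOH = 14 - 5.18
pOH = 8.82

8.82


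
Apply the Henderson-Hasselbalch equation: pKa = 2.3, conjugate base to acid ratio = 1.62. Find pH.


pH = pKa + log10([A-]/[HA])
pH = 2.3 + log10(1.62)
pH = 2.5095

2.5095


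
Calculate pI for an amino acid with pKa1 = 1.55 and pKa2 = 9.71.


pI = (pKa1 + pKa2) / 2
pI = (1.55 + 9.71) / 2
pI = 5.63

5.63


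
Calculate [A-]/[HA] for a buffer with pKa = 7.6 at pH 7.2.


[A-]/[HA] = 10^(pH - pKa)
= 10^(7.2 - 7.6)
= 0.3981

0.3981


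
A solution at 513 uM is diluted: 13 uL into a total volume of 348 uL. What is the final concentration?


C2 = C1 * V1 / V2
C2 = 513 * 13 / 348
C2 = 19.1638 uM

19.1638 uM


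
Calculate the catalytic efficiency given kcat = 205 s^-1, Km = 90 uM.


Catalytic efficiency = kcat / Km
= 205 / 90
= 2.2778 uM^-1*s^-1

2.2778 uM^-1*s^-1


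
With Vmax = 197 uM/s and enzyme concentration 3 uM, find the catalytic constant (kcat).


kcat = Vmax / [E]t
kcat = 197 / 3
kcat = 65.6667 s^-1

65.6667 s^-1


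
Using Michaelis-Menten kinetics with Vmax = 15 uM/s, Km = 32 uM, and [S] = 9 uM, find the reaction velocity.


v = Vmax * [S] / (Km + [S])
v = 15 * 9 / (32 + 9)
v = 3.2927 uM/s

3.2927 uM/s


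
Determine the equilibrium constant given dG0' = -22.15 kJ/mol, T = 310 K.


Keq = exp(-dG0 * 1000 / (R * T))
Keq = exp(-(-22.15) * 1000 / (8.314 * 310))
Keq = 5399.8796

5399.8796


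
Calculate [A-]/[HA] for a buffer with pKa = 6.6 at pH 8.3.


[A-]/[HA] = 10^(pH - pKa)
= 10^(8.3 - 6.6)
= 50.1187

50.1187


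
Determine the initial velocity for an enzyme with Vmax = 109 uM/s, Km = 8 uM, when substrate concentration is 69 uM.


v = Vmax * [S] / (Km + [S])
v = 109 * 69 / (8 + 69)
v = 97.6753 uM/s

97.6753 uM/s


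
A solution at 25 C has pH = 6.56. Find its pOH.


pOH = 14 - pH
pOH = 14 - 6.56
pOH = 7.44

7.44


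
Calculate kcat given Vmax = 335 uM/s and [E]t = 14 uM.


kcat = Vmax / [E]t
kcat = 335 / 14
kcat = 23.9286 s^-1

23.9286 s^-1


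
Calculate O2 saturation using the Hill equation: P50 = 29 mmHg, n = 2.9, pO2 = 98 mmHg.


Y = pO2^n / (P50^n + pO2^n)
Y = 98^2.9 / (29^2.9 + 98^2.9)
Y = 97.16%

97.16%


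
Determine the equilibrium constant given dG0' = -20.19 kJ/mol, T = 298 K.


Keq = exp(-dG0 * 1000 / (R * T))
Keq = exp(-(-20.19) * 1000 / (8.314 * 298))
Keq = 3460.2886

3460.2886


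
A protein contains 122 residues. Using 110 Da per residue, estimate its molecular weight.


MW = n_residues * 110 Da
MW = 122 * 110
MW = 13420 Da

13420 Da


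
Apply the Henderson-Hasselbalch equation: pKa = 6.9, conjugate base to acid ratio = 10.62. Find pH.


pH = pKa + log10([A-]/[HA])
pH = 6.9 + log10(10.62)
pH = 7.9261

7.9261


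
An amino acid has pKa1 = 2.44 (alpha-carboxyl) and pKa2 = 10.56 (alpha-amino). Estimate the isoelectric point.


pI = (pKa1 + pKa2) / 2
pI = (2.44 + 10.56) / 2
pI = 6.5

6.5


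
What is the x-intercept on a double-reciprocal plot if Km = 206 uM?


x-intercept = -1/Km
= -1/206
= -0.0049 1/uM

-0.0049 1/uM


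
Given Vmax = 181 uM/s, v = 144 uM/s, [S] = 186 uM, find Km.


Km = [S] * (Vmax - v) / v
Km = 186 * (181 - 144) / 144
Km = 47.7917 uM

47.7917 uM


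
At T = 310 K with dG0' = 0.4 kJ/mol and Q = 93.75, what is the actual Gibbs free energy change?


dG = dG0' + RT * ln(Q) / 1000
dG = 0.4 + 8.314 * 310 * ln(93.75) / 1000
dG = 12.1028 kJ/mol

12.1028 kJ/mol


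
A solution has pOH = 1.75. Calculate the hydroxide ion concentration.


[OH-] = 10^(-pOH)
[OH-] = 10^(-1.75)
[OH-] = 0.0178 M

0.0178 M


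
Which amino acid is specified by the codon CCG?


Standard genetic code lookup.
Codon CCG -> Pro

Pro


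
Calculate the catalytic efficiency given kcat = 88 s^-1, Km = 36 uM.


Catalytic efficiency = kcat / Km
= 88 / 36
= 2.4444 uM^-1*s^-1

2.4444 uM^-1*s^-1


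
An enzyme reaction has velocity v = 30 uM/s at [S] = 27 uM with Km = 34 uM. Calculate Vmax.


Vmax = v * (Km + [S]) / [S]
Vmax = 30 * (34 + 27) / 27
Vmax = 67.7778 uM/s

67.7778 uM/s


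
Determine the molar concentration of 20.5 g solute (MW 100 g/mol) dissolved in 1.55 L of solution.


C = (mass / MW) / volume
C = (20.5 / 100) / 1.55
C = 0.1323 M

0.1323 M


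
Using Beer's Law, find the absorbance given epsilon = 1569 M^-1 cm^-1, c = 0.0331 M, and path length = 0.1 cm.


A = epsilon * c * l
A = 1569 * 0.0331 * 0.1
A = 5.1934

5.1934


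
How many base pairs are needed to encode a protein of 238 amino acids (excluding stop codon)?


Each amino acid = 1 codon = 3 bp
bp = 238 * 3 = 714 bp

714 bp


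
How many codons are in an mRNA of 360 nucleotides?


codons = nucleotides / 3
codons = 360 / 3 = 120

120


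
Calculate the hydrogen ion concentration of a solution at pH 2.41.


[H+] = 10^(-pH)
[H+] = 10^(-2.41)
[H+] = 0.0039 M

0.0039 M


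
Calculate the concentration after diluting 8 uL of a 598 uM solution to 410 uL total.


C2 = C1 * V1 / V2
C2 = 598 * 8 / 410
C2 = 11.6683 uM

11.6683 uM


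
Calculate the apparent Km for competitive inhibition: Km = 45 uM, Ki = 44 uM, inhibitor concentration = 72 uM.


Km_app = Km * (1 + [I]/Ki)
Km_app = 45 * (1 + 72/44)
Km_app = 118.6364 uM

118.6364 uM


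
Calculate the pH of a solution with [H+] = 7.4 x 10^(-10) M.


pH = -log10([H+])
pH = -log10(7.4 x 10^(-10))
pH = 9.1308

9.1308


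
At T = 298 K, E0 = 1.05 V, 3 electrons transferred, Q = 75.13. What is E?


E = E0 - (RT/nF) * ln(Q)
E = 1.05 - (8.314 * 298 / (3 * 96485)) * ln(75.13)
E = 1.013 V

1.013 V


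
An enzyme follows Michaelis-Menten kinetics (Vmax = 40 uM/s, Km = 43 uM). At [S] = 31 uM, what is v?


v = Vmax * [S] / (Km + [S])
v = 40 * 31 / (43 + 31)
v = 16.7568 uM/s

16.7568 uM/s


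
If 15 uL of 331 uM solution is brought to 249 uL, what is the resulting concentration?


C2 = C1 * V1 / V2
C2 = 331 * 15 / 249
C2 = 19.9398 uM

19.9398 uM


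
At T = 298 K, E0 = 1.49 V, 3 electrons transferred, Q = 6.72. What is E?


E = E0 - (RT/nF) * ln(Q)
E = 1.49 - (8.314 * 298 / (3 * 96485)) * ln(6.72)
E = 1.4737 V

1.4737 V


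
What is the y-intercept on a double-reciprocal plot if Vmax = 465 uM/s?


y-intercept = 1/Vmax
= 1/465
= 0.0022 s/uM

0.0022 s/uM


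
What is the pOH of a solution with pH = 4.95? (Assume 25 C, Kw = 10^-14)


pOH = 14 - pH
pOH = 14 - 4.95
pOH = 9.05

9.05


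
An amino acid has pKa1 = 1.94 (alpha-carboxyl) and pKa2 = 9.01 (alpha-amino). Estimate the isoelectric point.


pI = (pKa1 + pKa2) / 2
pI = (1.94 + 9.01) / 2
pI = 5.475

5.475


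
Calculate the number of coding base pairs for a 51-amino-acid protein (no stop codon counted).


Each amino acid = 1 codon = 3 bp
bp = 51 * 3 = 153 bp

153 bp


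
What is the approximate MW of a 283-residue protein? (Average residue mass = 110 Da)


MW = n_residues * 110 Da
MW = 283 * 110
MW = 31130 Da

31130 Da


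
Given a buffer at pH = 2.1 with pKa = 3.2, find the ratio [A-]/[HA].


[A-]/[HA] = 10^(pH - pKa)
= 10^(2.1 - 3.2)
= 0.0794

0.0794


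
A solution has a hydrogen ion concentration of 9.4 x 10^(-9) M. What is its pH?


pH = -log10([H+])
pH = -log10(9.4 x 10^(-9))
pH = 8.0269

8.0269


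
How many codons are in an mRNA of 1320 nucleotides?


codons = nucleotides / 3
codons = 1320 / 3 = 440

440


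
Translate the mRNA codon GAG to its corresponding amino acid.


Standard genetic code lookup.
Codon GAG -> Glu

Glu


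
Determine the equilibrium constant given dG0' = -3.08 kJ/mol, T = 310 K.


Keq = exp(-dG0 * 1000 / (R * T))
Keq = exp(-(-3.08) * 1000 / (8.314 * 310))
Keq = 3.3037

3.3037


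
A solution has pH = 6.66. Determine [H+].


[H+] = 10^(-pH)
[H+] = 10^(-6.66)
[H+] = 2.188e-07 M

2.188e-07 M


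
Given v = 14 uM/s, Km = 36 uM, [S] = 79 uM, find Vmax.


Vmax = v * (Km + [S]) / [S]
Vmax = 14 * (36 + 79) / 79
Vmax = 20.3797 uM/s

20.3797 uM/s


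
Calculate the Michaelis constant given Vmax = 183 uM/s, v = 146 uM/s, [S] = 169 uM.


Km = [S] * (Vmax - v) / v
Km = 169 * (183 - 146) / 146
Km = 42.8288 uM

42.8288 uM


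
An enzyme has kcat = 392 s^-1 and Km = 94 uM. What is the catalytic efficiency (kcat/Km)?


Catalytic efficiency = kcat / Km
= 392 / 94
= 4.1702 uM^-1*s^-1

4.1702 uM^-1*s^-1


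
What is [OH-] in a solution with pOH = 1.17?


[OH-] = 10^(-pOH)
[OH-] = 10^(-1.17)
[OH-] = 0.0676 M

0.0676 M


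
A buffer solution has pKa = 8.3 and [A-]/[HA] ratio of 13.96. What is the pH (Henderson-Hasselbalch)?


pH = pKa + log10([A-]/[HA])
pH = 8.3 + log10(13.96)
pH = 9.4449

9.4449


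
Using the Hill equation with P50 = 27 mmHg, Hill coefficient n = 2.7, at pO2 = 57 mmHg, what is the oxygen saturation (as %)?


Y = pO2^n / (P50^n + pO2^n)
Y = 57^2.7 / (27^2.7 + 57^2.7)
Y = 88.26%

88.26%


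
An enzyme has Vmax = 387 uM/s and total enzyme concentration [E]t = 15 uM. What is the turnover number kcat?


kcat = Vmax / [E]t
kcat = 387 / 15
kcat = 25.8 s^-1

25.8 s^-1


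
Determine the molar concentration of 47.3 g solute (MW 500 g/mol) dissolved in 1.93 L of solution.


C = (mass / MW) / volume
C = (47.3 / 500) / 1.93
C = 0.049 M

0.049 M


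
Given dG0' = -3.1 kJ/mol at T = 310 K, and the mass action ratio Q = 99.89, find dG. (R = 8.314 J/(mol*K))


dG = dG0' + RT * ln(Q) / 1000
dG = -3.1 + 8.314 * 310 * ln(99.89) / 1000
dG = 8.7663 kJ/mol

8.7663 kJ/mol


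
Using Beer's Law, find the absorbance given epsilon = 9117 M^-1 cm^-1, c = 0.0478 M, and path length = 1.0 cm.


A = epsilon * c * l
A = 9117 * 0.0478 * 1.0
A = 435.7926

435.7926


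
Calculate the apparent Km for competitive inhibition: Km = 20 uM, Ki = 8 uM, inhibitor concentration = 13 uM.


Km_app = Km * (1 + [I]/Ki)
Km_app = 20 * (1 + 13/8)
Km_app = 52.5 uM

52.5 uM


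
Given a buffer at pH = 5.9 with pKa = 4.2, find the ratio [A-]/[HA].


[A-]/[HA] = 10^(pH - pKa)
= 10^(5.9 - 4.2)
= 50.1187

50.1187


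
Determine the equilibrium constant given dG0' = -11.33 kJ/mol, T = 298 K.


Keq = exp(-dG0 * 1000 / (R * T))
Keq = exp(-(-11.33) * 1000 / (8.314 * 298))
Keq = 96.8366

96.8366


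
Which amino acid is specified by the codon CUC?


Standard genetic code lookup.
Codon CUC -> Leu

Leu


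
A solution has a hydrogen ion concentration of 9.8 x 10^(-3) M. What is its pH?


pH = -log10([H+])
pH = -log10(9.8 x 10^(-3))
pH = 2.0088

2.0088


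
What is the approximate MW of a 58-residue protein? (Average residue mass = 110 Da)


MW = n_residues * 110 Da
MW = 58 * 110
MW = 6380 Da

6380 Da


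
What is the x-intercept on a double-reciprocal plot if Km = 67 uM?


x-intercept = -1/Km
= -1/67
= -0.0149 1/uM

-0.0149 1/uM


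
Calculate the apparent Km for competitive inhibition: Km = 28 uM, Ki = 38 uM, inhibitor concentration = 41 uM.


Km_app = Km * (1 + [I]/Ki)
Km_app = 28 * (1 + 41/38)
Km_app = 58.2105 uM

58.2105 uM


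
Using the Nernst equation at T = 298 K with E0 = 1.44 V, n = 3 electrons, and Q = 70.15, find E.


E = E0 - (RT/nF) * ln(Q)
E = 1.44 - (8.314 * 298 / (3 * 96485)) * ln(70.15)
E = 1.4036 V

1.4036 V


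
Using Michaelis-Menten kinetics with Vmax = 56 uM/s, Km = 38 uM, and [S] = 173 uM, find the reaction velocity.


v = Vmax * [S] / (Km + [S])
v = 56 * 173 / (38 + 173)
v = 45.9147 uM/s

45.9147 uM/s


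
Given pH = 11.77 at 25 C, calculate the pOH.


pOH = 14 - pH
pOH = 14 - 11.77
pOH = 2.23

2.23


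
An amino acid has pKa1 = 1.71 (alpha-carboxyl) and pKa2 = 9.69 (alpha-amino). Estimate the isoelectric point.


pI = (pKa1 + pKa2) / 2
pI = (1.71 + 9.69) / 2
pI = 5.7

5.7


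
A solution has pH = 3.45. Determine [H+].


[H+] = 10^(-pH)
[H+] = 10^(-3.45)
[H+] = 3.548e-04 M

3.548e-04 M


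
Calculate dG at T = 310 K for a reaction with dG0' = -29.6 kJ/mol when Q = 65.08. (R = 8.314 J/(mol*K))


dG = dG0' + RT * ln(Q) / 1000
dG = -29.6 + 8.314 * 310 * ln(65.08) / 1000
dG = -18.838 kJ/mol

-18.838 kJ/mol


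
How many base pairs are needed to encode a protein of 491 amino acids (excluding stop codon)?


Each amino acid = 1 codon = 3 bp
bp = 491 * 3 = 1473 bp

1473 bp


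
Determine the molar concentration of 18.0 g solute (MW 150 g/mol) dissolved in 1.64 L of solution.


C = (mass / MW) / volume
C = (18.0 / 150) / 1.64
C = 0.0732 M

0.0732 M


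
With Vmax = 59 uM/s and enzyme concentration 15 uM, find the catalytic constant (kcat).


kcat = Vmax / [E]t
kcat = 59 / 15
kcat = 3.9333 s^-1

3.9333 s^-1


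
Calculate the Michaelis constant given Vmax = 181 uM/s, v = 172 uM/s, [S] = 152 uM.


Km = [S] * (Vmax - v) / v
Km = 152 * (181 - 172) / 172
Km = 7.9535 uM

7.9535 uM


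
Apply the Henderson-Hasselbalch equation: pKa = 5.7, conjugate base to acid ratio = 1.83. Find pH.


pH = pKa + log10([A-]/[HA])
pH = 5.7 + log10(1.83)
pH = 5.9625

5.9625


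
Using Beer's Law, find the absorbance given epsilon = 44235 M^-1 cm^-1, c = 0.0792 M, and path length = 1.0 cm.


A = epsilon * c * l
A = 44235 * 0.0792 * 1.0
A = 3503.412

3503.412


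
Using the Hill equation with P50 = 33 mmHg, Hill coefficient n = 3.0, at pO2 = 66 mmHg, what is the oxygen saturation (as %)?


Y = pO2^n / (P50^n + pO2^n)
Y = 66^3.0 / (33^3.0 + 66^3.0)
Y = 88.89%

88.89%


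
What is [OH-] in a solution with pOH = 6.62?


[OH-] = 10^(-pOH)
[OH-] = 10^(-6.62)
[OH-] = 2.399e-07 M

2.399e-07 M


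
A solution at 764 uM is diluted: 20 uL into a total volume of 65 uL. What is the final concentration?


C2 = C1 * V1 / V2
C2 = 764 * 20 / 65
C2 = 235.0769 uM

235.0769 uM


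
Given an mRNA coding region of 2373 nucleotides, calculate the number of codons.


codons = nucleotides / 3
codons = 2373 / 3 = 791

791


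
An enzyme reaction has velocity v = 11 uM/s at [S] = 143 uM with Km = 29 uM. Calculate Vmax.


Vmax = v * (Km + [S]) / [S]
Vmax = 11 * (29 + 143) / 143
Vmax = 13.2308 uM/s

13.2308 uM/s


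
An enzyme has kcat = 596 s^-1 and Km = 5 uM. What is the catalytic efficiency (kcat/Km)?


Catalytic efficiency = kcat / Km
= 596 / 5
= 119.2 uM^-1*s^-1

119.2 uM^-1*s^-1


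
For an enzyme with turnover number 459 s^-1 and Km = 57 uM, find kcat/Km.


Catalytic efficiency = kcat / Km
= 459 / 57
= 8.0526 uM^-1*s^-1

8.0526 uM^-1*s^-1


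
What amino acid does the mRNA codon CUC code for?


Standard genetic code lookup.
Codon CUC -> Leu

Leu


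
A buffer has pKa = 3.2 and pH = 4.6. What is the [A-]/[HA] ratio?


[A-]/[HA] = 10^(pH - pKa)
= 10^(4.6 - 3.2)
= 25.1189

25.1189


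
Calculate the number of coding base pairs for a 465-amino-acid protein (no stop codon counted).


Each amino acid = 1 codon = 3 bp
bp = 465 * 3 = 1395 bp

1395 bp


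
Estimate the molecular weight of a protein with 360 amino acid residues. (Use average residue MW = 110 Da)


MW = n_residues * 110 Da
MW = 360 * 110
MW = 39600 Da

39600 Da


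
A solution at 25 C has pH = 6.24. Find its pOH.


pOH = 14 - pH
pOH = 14 - 6.24
pOH = 7.76

7.76


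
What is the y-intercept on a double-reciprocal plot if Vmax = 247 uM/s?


y-intercept = 1/Vmax
= 1/247
= 0.004 s/uM

0.004 s/uM


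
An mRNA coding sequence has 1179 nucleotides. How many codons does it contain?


codons = nucleotides / 3
codons = 1179 / 3 = 393

393


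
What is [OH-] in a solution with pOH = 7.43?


[OH-] = 10^(-pOH)
[OH-] = 10^(-7.43)
[OH-] = 3.715e-08 M

3.715e-08 M


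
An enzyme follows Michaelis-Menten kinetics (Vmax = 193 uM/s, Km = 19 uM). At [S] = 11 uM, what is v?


v = Vmax * [S] / (Km + [S])
v = 193 * 11 / (19 + 11)
v = 70.7667 uM/s

70.7667 uM/s


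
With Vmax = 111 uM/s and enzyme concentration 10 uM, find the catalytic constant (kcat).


kcat = Vmax / [E]t
kcat = 111 / 10
kcat = 11.1 s^-1

11.1 s^-1


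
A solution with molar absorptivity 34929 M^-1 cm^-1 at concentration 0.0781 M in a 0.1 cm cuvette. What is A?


A = epsilon * c * l
A = 34929 * 0.0781 * 0.1
A = 272.7955

272.7955


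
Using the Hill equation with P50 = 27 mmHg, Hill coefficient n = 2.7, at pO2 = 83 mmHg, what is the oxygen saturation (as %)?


Y = pO2^n / (P50^n + pO2^n)
Y = 83^2.7 / (27^2.7 + 83^2.7)
Y = 95.4%

95.4%


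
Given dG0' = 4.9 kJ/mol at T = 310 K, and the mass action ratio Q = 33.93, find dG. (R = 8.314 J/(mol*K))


dG = dG0' + RT * ln(Q) / 1000
dG = 4.9 + 8.314 * 310 * ln(33.93) / 1000
dG = 13.9833 kJ/mol

13.9833 kJ/mol


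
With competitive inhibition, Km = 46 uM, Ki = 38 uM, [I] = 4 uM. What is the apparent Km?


Km_app = Km * (1 + [I]/Ki)
Km_app = 46 * (1 + 4/38)
Km_app = 50.8421 uM

50.8421 uM


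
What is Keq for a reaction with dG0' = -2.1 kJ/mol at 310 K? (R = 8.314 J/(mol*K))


Keq = exp(-dG0 * 1000 / (R * T))
Keq = exp(-(-2.1) * 1000 / (8.314 * 310))
Keq = 2.2587

2.2587


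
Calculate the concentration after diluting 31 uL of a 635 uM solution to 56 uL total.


C2 = C1 * V1 / V2
C2 = 635 * 31 / 56
C2 = 351.5179 uM

351.5179 uM


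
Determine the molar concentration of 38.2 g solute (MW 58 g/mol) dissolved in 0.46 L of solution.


C = (mass / MW) / volume
C = (38.2 / 58) / 0.46
C = 1.4318 M

1.4318 M


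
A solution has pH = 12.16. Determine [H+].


[H+] = 10^(-pH)
[H+] = 10^(-12.16)
[H+] = 6.918e-13 M

6.918e-13 M


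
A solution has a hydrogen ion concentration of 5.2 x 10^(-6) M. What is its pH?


pH = -log10([H+])
pH = -log10(5.2 x 10^(-6))
pH = 5.284

5.284


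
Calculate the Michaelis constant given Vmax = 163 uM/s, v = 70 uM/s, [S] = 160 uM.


Km = [S] * (Vmax - v) / v
Km = 160 * (163 - 70) / 70
Km = 212.5714 uM

212.5714 uM


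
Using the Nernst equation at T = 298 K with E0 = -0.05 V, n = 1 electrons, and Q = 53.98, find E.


E = E0 - (RT/nF) * ln(Q)
E = -0.05 - (8.314 * 298 / (1 * 96485)) * ln(53.98)
E = -0.1524 V

-0.1524 V


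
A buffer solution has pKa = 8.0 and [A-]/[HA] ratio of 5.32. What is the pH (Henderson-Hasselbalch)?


pH = pKa + log10([A-]/[HA])
pH = 8.0 + log10(5.32)
pH = 8.7259

8.7259


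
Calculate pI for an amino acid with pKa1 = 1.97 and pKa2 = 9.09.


pI = (pKa1 + pKa2) / 2
pI = (1.97 + 9.09) / 2
pI = 5.53

5.53


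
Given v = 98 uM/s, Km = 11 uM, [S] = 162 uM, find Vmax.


Vmax = v * (Km + [S]) / [S]
Vmax = 98 * (11 + 162) / 162
Vmax = 104.6543 uM/s

104.6543 uM/s


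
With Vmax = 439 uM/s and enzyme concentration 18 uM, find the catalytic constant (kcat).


kcat = Vmax / [E]t
kcat = 439 / 18
kcat = 24.3889 s^-1

24.3889 s^-1


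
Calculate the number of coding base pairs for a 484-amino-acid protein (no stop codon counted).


Each amino acid = 1 codon = 3 bp
bp = 484 * 3 = 1452 bp

1452 bp


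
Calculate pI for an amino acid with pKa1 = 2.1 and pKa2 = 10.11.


pI = (pKa1 + pKa2) / 2
pI = (2.1 + 10.11) / 2
pI = 6.105

6.105


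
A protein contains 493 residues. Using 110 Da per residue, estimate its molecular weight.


MW = n_residues * 110 Da
MW = 493 * 110
MW = 54230 Da

54230 Da


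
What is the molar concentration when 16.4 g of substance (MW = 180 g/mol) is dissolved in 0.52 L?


C = (mass / MW) / volume
C = (16.4 / 180) / 0.52
C = 0.1752 M

0.1752 M


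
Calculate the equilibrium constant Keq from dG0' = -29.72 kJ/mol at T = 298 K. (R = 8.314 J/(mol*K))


Keq = exp(-dG0 * 1000 / (R * T))
Keq = exp(-(-29.72) * 1000 / (8.314 * 298))
Keq = 162042.6841

162042.6841


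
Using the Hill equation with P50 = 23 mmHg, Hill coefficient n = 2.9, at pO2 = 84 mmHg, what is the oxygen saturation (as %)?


Y = pO2^n / (P50^n + pO2^n)
Y = 84^2.9 / (23^2.9 + 84^2.9)
Y = 97.72%

97.72%


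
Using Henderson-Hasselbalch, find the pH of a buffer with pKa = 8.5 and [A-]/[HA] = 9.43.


pH = pKa + log10([A-]/[HA])
pH = 8.5 + log10(9.43)
pH = 9.4745

9.4745


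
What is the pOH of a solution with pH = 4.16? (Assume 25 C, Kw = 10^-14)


pOH = 14 - pH
pOH = 14 - 4.16
pOH = 9.84

9.84


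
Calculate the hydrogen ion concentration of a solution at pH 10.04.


[H+] = 10^(-pH)
[H+] = 10^(-10.04)
[H+] = 9.120e-11 M

9.120e-11 M


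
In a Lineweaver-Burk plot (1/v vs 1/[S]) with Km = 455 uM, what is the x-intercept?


x-intercept = -1/Km
= -1/455
= -0.0022 1/uM

-0.0022 1/uM


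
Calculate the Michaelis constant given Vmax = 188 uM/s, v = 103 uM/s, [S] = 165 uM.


Km = [S] * (Vmax - v) / v
Km = 165 * (188 - 103) / 103
Km = 136.165 uM

136.165 uM


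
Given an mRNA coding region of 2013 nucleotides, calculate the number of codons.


codons = nucleotides / 3
codons = 2013 / 3 = 671

671


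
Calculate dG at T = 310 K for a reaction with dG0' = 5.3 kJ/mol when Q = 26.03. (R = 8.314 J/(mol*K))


dG = dG0' + RT * ln(Q) / 1000
dG = 5.3 + 8.314 * 310 * ln(26.03) / 1000
dG = 13.7002 kJ/mol

13.7002 kJ/mol


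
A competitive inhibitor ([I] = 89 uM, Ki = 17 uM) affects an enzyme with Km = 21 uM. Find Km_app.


Km_app = Km * (1 + [I]/Ki)
Km_app = 21 * (1 + 89/17)
Km_app = 130.9412 uM

130.9412 uM


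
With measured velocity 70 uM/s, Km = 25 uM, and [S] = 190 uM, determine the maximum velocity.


Vmax = v * (Km + [S]) / [S]
Vmax = 70 * (25 + 190) / 190
Vmax = 79.2105 uM/s

79.2105 uM/s


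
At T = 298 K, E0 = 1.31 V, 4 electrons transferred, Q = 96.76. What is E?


E = E0 - (RT/nF) * ln(Q)
E = 1.31 - (8.314 * 298 / (4 * 96485)) * ln(96.76)
E = 1.2806 V

1.2806 V


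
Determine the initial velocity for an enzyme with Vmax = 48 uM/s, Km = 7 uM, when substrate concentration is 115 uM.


v = Vmax * [S] / (Km + [S])
v = 48 * 115 / (7 + 115)
v = 45.2459 uM/s

45.2459 uM/s


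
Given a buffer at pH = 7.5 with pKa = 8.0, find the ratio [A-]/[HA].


[A-]/[HA] = 10^(pH - pKa)
= 10^(7.5 - 8.0)
= 0.3162

0.3162


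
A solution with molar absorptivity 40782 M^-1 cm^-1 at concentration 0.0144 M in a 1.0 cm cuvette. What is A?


A = epsilon * c * l
A = 40782 * 0.0144 * 1.0
A = 587.2608

587.2608
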